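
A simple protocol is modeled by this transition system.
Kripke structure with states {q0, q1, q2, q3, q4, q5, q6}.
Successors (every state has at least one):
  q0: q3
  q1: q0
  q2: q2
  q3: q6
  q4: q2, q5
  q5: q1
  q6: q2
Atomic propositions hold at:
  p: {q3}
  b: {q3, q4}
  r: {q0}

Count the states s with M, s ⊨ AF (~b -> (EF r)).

5

Sat(~b) = {q0, q1, q2, q5, q6}
EF r: least fixpoint, start Z0 = {q0}, add states with some successor in Z. Z1 = {q0, q1}; Z2 = {q0, q1, q5}; Z3 = {q0, q1, q4, q5}; fixed.
Sat(EF r) = {q0, q1, q4, q5}
Sat(~b -> (EF r)) = {q0, q1, q3, q4, q5}
AF (~b -> (EF r)): least fixpoint, start Z0 = {q0, q1, q3, q4, q5}, add states with every successor in Z. Already a fixed point.
Sat(AF (~b -> (EF r))) = {q0, q1, q3, q4, q5}
|Sat(AF (~b -> (EF r)))| = |{q0, q1, q3, q4, q5}| = 5.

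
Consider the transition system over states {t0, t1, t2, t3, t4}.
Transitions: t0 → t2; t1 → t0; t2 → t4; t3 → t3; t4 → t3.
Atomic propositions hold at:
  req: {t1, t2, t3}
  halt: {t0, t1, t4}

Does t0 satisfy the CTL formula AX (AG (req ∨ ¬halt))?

Sat(¬halt) = {t2, t3}
Sat(req ∨ ¬halt) = {t1, t2, t3}
AG (req ∨ ¬halt): greatest fixpoint, start Z0 = {t1, t2, t3}, keep only states in Sat with every successor in Z. Z1 = {t3}; fixed.
Sat(AG (req ∨ ¬halt)) = {t3}
Sat(AX (AG (req ∨ ¬halt))) = {s : every successor in {t3}} = {t3, t4}
t0 ∉ Sat(AX (AG (req ∨ ¬halt))) = {t3, t4}, so the formula does not hold at t0.

No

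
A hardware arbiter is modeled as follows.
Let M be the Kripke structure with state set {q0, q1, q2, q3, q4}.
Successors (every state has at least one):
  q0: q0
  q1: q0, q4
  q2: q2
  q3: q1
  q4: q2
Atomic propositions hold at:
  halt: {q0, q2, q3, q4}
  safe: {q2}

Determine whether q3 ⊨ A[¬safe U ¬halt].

Sat(¬safe) = {q0, q1, q3, q4}
Sat(¬halt) = {q1}
A[¬safe U ¬halt]: least fixpoint, start Z0 = Sat(¬halt) = {q1}, add states in Sat(¬safe) with every successor in Z. Z1 = {q1, q3}; fixed.
Sat(A[¬safe U ¬halt]) = {q1, q3}
q3 ∈ Sat(A[¬safe U ¬halt]) = {q1, q3}, so the formula holds at q3.

Yes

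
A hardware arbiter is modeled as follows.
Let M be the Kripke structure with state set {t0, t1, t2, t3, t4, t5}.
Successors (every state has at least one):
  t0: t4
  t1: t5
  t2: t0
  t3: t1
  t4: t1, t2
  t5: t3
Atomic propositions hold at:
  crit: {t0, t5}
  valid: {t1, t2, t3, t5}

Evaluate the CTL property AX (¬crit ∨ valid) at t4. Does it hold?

Yes

Sat(¬crit) = {t1, t2, t3, t4}
Sat(¬crit ∨ valid) = {t1, t2, t3, t4, t5}
Sat(AX (¬crit ∨ valid)) = {s : every successor in {t1, t2, t3, t4, t5}} = {t0, t1, t3, t4, t5}
t4 ∈ Sat(AX (¬crit ∨ valid)) = {t0, t1, t3, t4, t5}, so the formula holds at t4.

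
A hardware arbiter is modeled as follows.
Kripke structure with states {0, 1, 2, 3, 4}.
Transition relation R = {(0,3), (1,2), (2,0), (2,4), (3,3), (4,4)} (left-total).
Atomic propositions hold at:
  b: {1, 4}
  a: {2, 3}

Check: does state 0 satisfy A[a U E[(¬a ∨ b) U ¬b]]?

Sat(¬a) = {0, 1, 4}
Sat(¬a ∨ b) = {0, 1, 4}
Sat(¬b) = {0, 2, 3}
E[(¬a ∨ b) U ¬b]: least fixpoint, start Z0 = Sat(¬b) = {0, 2, 3}, add states in Sat(¬a ∨ b) with some successor in Z. Z1 = {0, 1, 2, 3}; fixed.
Sat(E[(¬a ∨ b) U ¬b]) = {0, 1, 2, 3}
A[a U E[(¬a ∨ b) U ¬b]]: least fixpoint, start Z0 = Sat(E[(¬a ∨ b) U ¬b]) = {0, 1, 2, 3}, add states in Sat(a) with every successor in Z. Already a fixed point.
Sat(A[a U E[(¬a ∨ b) U ¬b]]) = {0, 1, 2, 3}
0 ∈ Sat(A[a U E[(¬a ∨ b) U ¬b]]) = {0, 1, 2, 3}, so the formula holds at 0.

Yes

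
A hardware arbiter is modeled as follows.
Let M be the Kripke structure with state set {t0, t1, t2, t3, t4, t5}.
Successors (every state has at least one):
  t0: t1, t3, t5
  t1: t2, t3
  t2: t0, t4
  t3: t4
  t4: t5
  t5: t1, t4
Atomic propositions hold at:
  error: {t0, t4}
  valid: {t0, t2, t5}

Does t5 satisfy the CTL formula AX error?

Sat(AX error) = {s : every successor in {t0, t4}} = {t2, t3}
t5 ∉ Sat(AX error) = {t2, t3}, so the formula does not hold at t5.

No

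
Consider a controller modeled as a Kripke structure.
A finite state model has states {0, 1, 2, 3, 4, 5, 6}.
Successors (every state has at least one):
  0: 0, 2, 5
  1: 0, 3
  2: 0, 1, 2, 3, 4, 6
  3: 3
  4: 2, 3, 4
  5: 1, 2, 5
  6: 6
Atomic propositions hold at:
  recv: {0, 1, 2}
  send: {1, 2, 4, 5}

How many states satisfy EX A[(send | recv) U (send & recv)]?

Sat(send | recv) = {0, 1, 2, 4, 5}
Sat(send & recv) = {1, 2}
A[(send | recv) U (send & recv)]: least fixpoint, start Z0 = Sat((send & recv)) = {1, 2}, add states in Sat(send | recv) with every successor in Z. Already a fixed point.
Sat(A[(send | recv) U (send & recv)]) = {1, 2}
Sat(EX A[(send | recv) U (send & recv)]) = {s : some successor in {1, 2}} = {0, 2, 4, 5}
|Sat(EX A[(send | recv) U (send & recv)])| = |{0, 2, 4, 5}| = 4.

4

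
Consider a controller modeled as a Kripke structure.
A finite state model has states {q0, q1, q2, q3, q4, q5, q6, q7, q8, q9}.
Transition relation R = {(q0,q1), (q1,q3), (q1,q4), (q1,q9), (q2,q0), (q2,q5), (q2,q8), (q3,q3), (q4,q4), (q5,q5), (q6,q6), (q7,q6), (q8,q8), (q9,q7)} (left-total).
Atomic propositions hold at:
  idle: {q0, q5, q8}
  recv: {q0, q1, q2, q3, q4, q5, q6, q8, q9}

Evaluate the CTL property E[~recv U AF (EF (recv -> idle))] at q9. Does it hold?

Sat(~recv) = {q7}
Sat(recv -> idle) = {q0, q5, q7, q8}
EF (recv -> idle): least fixpoint, start Z0 = {q0, q5, q7, q8}, add states with some successor in Z. Z1 = {q0, q2, q5, q7, q8, q9}; Z2 = {q0, q1, q2, q5, q7, q8, q9}; fixed.
Sat(EF (recv -> idle)) = {q0, q1, q2, q5, q7, q8, q9}
AF (EF (recv -> idle)): least fixpoint, start Z0 = {q0, q1, q2, q5, q7, q8, q9}, add states with every successor in Z. Already a fixed point.
Sat(AF (EF (recv -> idle))) = {q0, q1, q2, q5, q7, q8, q9}
E[~recv U AF (EF (recv -> idle))]: least fixpoint, start Z0 = Sat(AF (EF (recv -> idle))) = {q0, q1, q2, q5, q7, q8, q9}, add states in Sat(~recv) with some successor in Z. Already a fixed point.
Sat(E[~recv U AF (EF (recv -> idle))]) = {q0, q1, q2, q5, q7, q8, q9}
q9 ∈ Sat(E[~recv U AF (EF (recv -> idle))]) = {q0, q1, q2, q5, q7, q8, q9}, so the formula holds at q9.

Yes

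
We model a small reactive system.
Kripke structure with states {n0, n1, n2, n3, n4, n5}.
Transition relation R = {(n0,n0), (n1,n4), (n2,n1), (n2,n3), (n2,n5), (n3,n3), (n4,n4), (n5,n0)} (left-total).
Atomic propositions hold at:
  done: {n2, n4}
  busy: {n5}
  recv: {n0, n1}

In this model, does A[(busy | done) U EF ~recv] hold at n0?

Sat(busy | done) = {n2, n4, n5}
Sat(~recv) = {n2, n3, n4, n5}
EF ~recv: least fixpoint, start Z0 = {n2, n3, n4, n5}, add states with some successor in Z. Z1 = {n1, n2, n3, n4, n5}; fixed.
Sat(EF ~recv) = {n1, n2, n3, n4, n5}
A[(busy | done) U EF ~recv]: least fixpoint, start Z0 = Sat(EF ~recv) = {n1, n2, n3, n4, n5}, add states in Sat(busy | done) with every successor in Z. Already a fixed point.
Sat(A[(busy | done) U EF ~recv]) = {n1, n2, n3, n4, n5}
n0 ∉ Sat(A[(busy | done) U EF ~recv]) = {n1, n2, n3, n4, n5}, so the formula does not hold at n0.

No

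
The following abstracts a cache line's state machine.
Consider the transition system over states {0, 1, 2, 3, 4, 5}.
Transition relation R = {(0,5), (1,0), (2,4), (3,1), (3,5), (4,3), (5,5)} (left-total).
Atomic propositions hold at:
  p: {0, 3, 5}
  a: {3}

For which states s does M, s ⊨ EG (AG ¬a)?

{0, 1, 5}

Sat(¬a) = {0, 1, 2, 4, 5}
AG ¬a: greatest fixpoint, start Z0 = {0, 1, 2, 4, 5}, keep only states in Sat with every successor in Z. Z1 = {0, 1, 2, 5}; Z2 = {0, 1, 5}; fixed.
Sat(AG ¬a) = {0, 1, 5}
EG (AG ¬a): greatest fixpoint, start Z0 = {0, 1, 5}, keep only states in Sat with some successor in Z. Already a fixed point.
Sat(EG (AG ¬a)) = {0, 1, 5}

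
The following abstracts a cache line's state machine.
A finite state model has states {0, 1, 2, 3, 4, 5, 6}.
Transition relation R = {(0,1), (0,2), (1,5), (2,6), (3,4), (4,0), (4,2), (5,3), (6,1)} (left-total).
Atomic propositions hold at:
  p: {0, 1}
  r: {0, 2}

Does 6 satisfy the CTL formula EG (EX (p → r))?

Sat(p → r) = {0, 2, 3, 4, 5, 6}
Sat(EX (p → r)) = {s : some successor in {0, 2, 3, 4, 5, 6}} = {0, 1, 2, 3, 4, 5}
EG (EX (p → r)): greatest fixpoint, start Z0 = {0, 1, 2, 3, 4, 5}, keep only states in Sat with some successor in Z. Z1 = {0, 1, 3, 4, 5}; fixed.
Sat(EG (EX (p → r))) = {0, 1, 3, 4, 5}
6 ∉ Sat(EG (EX (p → r))) = {0, 1, 3, 4, 5}, so the formula does not hold at 6.

No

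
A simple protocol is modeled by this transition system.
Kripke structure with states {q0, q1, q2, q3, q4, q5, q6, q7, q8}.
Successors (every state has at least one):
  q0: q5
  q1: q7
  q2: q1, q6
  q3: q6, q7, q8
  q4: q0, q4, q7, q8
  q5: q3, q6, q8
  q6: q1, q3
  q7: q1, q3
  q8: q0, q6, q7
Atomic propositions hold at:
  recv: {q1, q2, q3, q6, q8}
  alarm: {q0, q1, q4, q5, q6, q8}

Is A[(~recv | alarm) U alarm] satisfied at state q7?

No

Sat(~recv) = {q0, q4, q5, q7}
Sat(~recv | alarm) = {q0, q1, q4, q5, q6, q7, q8}
A[(~recv | alarm) U alarm]: least fixpoint, start Z0 = Sat(alarm) = {q0, q1, q4, q5, q6, q8}, add states in Sat(~recv | alarm) with every successor in Z. Already a fixed point.
Sat(A[(~recv | alarm) U alarm]) = {q0, q1, q4, q5, q6, q8}
q7 ∉ Sat(A[(~recv | alarm) U alarm]) = {q0, q1, q4, q5, q6, q8}, so the formula does not hold at q7.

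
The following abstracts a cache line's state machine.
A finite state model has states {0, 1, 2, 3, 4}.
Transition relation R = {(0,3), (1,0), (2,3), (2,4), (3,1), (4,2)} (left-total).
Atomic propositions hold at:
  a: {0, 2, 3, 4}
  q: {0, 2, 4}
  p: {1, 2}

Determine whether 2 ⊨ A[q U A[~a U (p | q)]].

Yes

Sat(~a) = {1}
Sat(p | q) = {0, 1, 2, 4}
A[~a U (p | q)]: least fixpoint, start Z0 = Sat((p | q)) = {0, 1, 2, 4}, add states in Sat(~a) with every successor in Z. Already a fixed point.
Sat(A[~a U (p | q)]) = {0, 1, 2, 4}
A[q U A[~a U (p | q)]]: least fixpoint, start Z0 = Sat(A[~a U (p | q)]) = {0, 1, 2, 4}, add states in Sat(q) with every successor in Z. Already a fixed point.
Sat(A[q U A[~a U (p | q)]]) = {0, 1, 2, 4}
2 ∈ Sat(A[q U A[~a U (p | q)]]) = {0, 1, 2, 4}, so the formula holds at 2.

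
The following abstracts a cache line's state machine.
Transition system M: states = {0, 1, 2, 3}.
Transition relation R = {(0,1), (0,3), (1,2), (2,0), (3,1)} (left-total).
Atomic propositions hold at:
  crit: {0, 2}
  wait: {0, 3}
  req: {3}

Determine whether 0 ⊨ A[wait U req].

A[wait U req]: least fixpoint, start Z0 = Sat(req) = {3}, add states in Sat(wait) with every successor in Z. Already a fixed point.
Sat(A[wait U req]) = {3}
0 ∉ Sat(A[wait U req]) = {3}, so the formula does not hold at 0.

No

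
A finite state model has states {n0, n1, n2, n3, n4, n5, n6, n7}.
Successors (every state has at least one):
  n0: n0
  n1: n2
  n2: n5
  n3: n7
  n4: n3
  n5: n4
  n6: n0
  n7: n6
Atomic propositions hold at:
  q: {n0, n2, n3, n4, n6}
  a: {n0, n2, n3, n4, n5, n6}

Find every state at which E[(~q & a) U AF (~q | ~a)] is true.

Sat(~q) = {n1, n5, n7}
Sat(~q & a) = {n5}
Sat(~a) = {n1, n7}
Sat(~q | ~a) = {n1, n5, n7}
AF (~q | ~a): least fixpoint, start Z0 = {n1, n5, n7}, add states with every successor in Z. Z1 = {n1, n2, n3, n5, n7}; Z2 = {n1, n2, n3, n4, n5, n7}; fixed.
Sat(AF (~q | ~a)) = {n1, n2, n3, n4, n5, n7}
E[(~q & a) U AF (~q | ~a)]: least fixpoint, start Z0 = Sat(AF (~q | ~a)) = {n1, n2, n3, n4, n5, n7}, add states in Sat(~q & a) with some successor in Z. Already a fixed point.
Sat(E[(~q & a) U AF (~q | ~a)]) = {n1, n2, n3, n4, n5, n7}

{n1, n2, n3, n4, n5, n7}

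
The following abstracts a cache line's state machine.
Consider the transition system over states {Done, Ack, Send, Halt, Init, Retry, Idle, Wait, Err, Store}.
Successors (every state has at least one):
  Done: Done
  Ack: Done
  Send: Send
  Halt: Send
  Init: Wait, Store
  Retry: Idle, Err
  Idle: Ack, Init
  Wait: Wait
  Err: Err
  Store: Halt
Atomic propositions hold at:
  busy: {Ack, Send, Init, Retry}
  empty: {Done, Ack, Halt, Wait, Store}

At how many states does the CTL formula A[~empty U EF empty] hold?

8

Sat(~empty) = {Send, Init, Retry, Idle, Err}
EF empty: least fixpoint, start Z0 = {Done, Ack, Halt, Wait, Store}, add states with some successor in Z. Z1 = {Done, Ack, Halt, Init, Idle, Wait, Store}; Z2 = {Done, Ack, Halt, Init, Retry, Idle, Wait, Store}; fixed.
Sat(EF empty) = {Done, Ack, Halt, Init, Retry, Idle, Wait, Store}
A[~empty U EF empty]: least fixpoint, start Z0 = Sat(EF empty) = {Done, Ack, Halt, Init, Retry, Idle, Wait, Store}, add states in Sat(~empty) with every successor in Z. Already a fixed point.
Sat(A[~empty U EF empty]) = {Done, Ack, Halt, Init, Retry, Idle, Wait, Store}
|Sat(A[~empty U EF empty])| = |{Done, Ack, Halt, Init, Retry, Idle, Wait, Store}| = 8.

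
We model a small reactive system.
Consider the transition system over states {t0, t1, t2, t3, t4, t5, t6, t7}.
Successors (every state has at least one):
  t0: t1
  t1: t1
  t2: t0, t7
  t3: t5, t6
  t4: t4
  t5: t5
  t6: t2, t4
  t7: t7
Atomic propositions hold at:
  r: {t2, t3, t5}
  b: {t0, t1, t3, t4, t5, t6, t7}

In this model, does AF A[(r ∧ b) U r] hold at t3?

Sat(r ∧ b) = {t3, t5}
A[(r ∧ b) U r]: least fixpoint, start Z0 = Sat(r) = {t2, t3, t5}, add states in Sat(r ∧ b) with every successor in Z. Already a fixed point.
Sat(A[(r ∧ b) U r]) = {t2, t3, t5}
AF A[(r ∧ b) U r]: least fixpoint, start Z0 = {t2, t3, t5}, add states with every successor in Z. Already a fixed point.
Sat(AF A[(r ∧ b) U r]) = {t2, t3, t5}
t3 ∈ Sat(AF A[(r ∧ b) U r]) = {t2, t3, t5}, so the formula holds at t3.

Yes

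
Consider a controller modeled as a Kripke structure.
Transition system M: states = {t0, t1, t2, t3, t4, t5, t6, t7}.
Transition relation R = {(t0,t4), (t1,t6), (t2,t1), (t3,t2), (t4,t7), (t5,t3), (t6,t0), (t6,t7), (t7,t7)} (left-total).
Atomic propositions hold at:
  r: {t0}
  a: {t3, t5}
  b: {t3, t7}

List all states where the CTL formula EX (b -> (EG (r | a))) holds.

{t0, t1, t2, t3, t6}

Sat(r | a) = {t0, t3, t5}
EG (r | a): greatest fixpoint, start Z0 = {t0, t3, t5}, keep only states in Sat with some successor in Z. Z1 = {t5}; Z2 = ∅; fixed.
Sat(EG (r | a)) = ∅
Sat(b -> (EG (r | a))) = {t0, t1, t2, t4, t5, t6}
Sat(EX (b -> (EG (r | a)))) = {s : some successor in {t0, t1, t2, t4, t5, t6}} = {t0, t1, t2, t3, t6}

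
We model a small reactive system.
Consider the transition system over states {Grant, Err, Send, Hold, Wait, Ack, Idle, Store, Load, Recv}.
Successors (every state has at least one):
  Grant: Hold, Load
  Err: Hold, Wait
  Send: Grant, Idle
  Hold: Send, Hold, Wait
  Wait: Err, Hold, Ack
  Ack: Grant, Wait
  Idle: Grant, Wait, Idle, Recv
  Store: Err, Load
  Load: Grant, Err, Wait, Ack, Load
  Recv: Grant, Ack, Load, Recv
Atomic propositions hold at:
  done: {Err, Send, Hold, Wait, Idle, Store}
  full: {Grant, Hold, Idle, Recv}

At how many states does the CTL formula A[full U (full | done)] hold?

8

Sat(full | done) = {Grant, Err, Send, Hold, Wait, Idle, Store, Recv}
A[full U (full | done)]: least fixpoint, start Z0 = Sat((full | done)) = {Grant, Err, Send, Hold, Wait, Idle, Store, Recv}, add states in Sat(full) with every successor in Z. Already a fixed point.
Sat(A[full U (full | done)]) = {Grant, Err, Send, Hold, Wait, Idle, Store, Recv}
|Sat(A[full U (full | done)])| = |{Grant, Err, Send, Hold, Wait, Idle, Store, Recv}| = 8.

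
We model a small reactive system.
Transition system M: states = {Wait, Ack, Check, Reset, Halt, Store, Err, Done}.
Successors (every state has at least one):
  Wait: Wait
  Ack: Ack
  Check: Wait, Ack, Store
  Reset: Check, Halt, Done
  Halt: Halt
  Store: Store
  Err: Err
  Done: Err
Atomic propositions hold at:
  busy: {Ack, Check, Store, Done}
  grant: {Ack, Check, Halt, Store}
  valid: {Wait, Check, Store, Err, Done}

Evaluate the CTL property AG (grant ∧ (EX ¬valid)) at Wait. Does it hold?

Sat(¬valid) = {Ack, Reset, Halt}
Sat(EX ¬valid) = {s : some successor in {Ack, Reset, Halt}} = {Ack, Check, Reset, Halt}
Sat(grant ∧ (EX ¬valid)) = {Ack, Check, Halt}
AG (grant ∧ (EX ¬valid)): greatest fixpoint, start Z0 = {Ack, Check, Halt}, keep only states in Sat with every successor in Z. Z1 = {Ack, Halt}; fixed.
Sat(AG (grant ∧ (EX ¬valid))) = {Ack, Halt}
Wait ∉ Sat(AG (grant ∧ (EX ¬valid))) = {Ack, Halt}, so the formula does not hold at Wait.

No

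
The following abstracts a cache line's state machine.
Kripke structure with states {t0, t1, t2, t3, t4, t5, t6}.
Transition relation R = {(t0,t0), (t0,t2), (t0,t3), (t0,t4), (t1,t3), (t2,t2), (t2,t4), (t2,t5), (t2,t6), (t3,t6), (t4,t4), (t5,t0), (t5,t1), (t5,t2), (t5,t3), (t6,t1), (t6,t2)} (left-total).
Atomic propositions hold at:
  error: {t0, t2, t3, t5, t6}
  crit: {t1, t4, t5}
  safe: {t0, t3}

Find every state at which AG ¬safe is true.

{t4}

Sat(¬safe) = {t1, t2, t4, t5, t6}
AG ¬safe: greatest fixpoint, start Z0 = {t1, t2, t4, t5, t6}, keep only states in Sat with every successor in Z. Z1 = {t2, t4, t6}; Z2 = {t4}; fixed.
Sat(AG ¬safe) = {t4}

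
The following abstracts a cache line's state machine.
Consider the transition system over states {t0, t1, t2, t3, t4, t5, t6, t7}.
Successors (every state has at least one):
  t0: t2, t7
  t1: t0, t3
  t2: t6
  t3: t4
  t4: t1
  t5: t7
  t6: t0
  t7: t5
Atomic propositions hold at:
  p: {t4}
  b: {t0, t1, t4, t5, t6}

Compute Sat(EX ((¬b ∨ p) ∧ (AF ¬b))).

{t0, t1, t3, t5}

Sat(¬b) = {t2, t3, t7}
Sat(¬b ∨ p) = {t2, t3, t4, t7}
AF ¬b: least fixpoint, start Z0 = {t2, t3, t7}, add states with every successor in Z. Z1 = {t0, t2, t3, t5, t7}; Z2 = {t0, t1, t2, t3, t5, t6, t7}; Z3 = {t0, t1, t2, t3, t4, t5, t6, t7}; fixed.
Sat(AF ¬b) = {t0, t1, t2, t3, t4, t5, t6, t7}
Sat((¬b ∨ p) ∧ (AF ¬b)) = {t2, t3, t4, t7}
Sat(EX ((¬b ∨ p) ∧ (AF ¬b))) = {s : some successor in {t2, t3, t4, t7}} = {t0, t1, t3, t5}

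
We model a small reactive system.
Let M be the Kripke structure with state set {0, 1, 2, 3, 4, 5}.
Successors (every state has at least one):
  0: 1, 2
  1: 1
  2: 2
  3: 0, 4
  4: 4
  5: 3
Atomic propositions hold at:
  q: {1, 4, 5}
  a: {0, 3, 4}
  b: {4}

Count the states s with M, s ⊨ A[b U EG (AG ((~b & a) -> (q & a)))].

3

Sat(~b) = {0, 1, 2, 3, 5}
Sat(~b & a) = {0, 3}
Sat(q & a) = {4}
Sat((~b & a) -> (q & a)) = {1, 2, 4, 5}
AG ((~b & a) -> (q & a)): greatest fixpoint, start Z0 = {1, 2, 4, 5}, keep only states in Sat with every successor in Z. Z1 = {1, 2, 4}; fixed.
Sat(AG ((~b & a) -> (q & a))) = {1, 2, 4}
EG (AG ((~b & a) -> (q & a))): greatest fixpoint, start Z0 = {1, 2, 4}, keep only states in Sat with some successor in Z. Already a fixed point.
Sat(EG (AG ((~b & a) -> (q & a)))) = {1, 2, 4}
A[b U EG (AG ((~b & a) -> (q & a)))]: least fixpoint, start Z0 = Sat(EG (AG ((~b & a) -> (q & a)))) = {1, 2, 4}, add states in Sat(b) with every successor in Z. Already a fixed point.
Sat(A[b U EG (AG ((~b & a) -> (q & a)))]) = {1, 2, 4}
|Sat(A[b U EG (AG ((~b & a) -> (q & a)))])| = |{1, 2, 4}| = 3.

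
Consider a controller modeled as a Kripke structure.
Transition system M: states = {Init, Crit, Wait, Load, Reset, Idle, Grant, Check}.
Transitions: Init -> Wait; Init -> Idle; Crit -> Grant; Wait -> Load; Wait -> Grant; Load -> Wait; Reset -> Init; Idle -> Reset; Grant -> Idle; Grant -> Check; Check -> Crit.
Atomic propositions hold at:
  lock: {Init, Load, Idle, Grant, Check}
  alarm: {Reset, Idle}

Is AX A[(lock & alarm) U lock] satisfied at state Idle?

No

Sat(lock & alarm) = {Idle}
A[(lock & alarm) U lock]: least fixpoint, start Z0 = Sat(lock) = {Init, Load, Idle, Grant, Check}, add states in Sat(lock & alarm) with every successor in Z. Already a fixed point.
Sat(A[(lock & alarm) U lock]) = {Init, Load, Idle, Grant, Check}
Sat(AX A[(lock & alarm) U lock]) = {s : every successor in {Init, Load, Idle, Grant, Check}} = {Crit, Wait, Reset, Grant}
Idle ∉ Sat(AX A[(lock & alarm) U lock]) = {Crit, Wait, Reset, Grant}, so the formula does not hold at Idle.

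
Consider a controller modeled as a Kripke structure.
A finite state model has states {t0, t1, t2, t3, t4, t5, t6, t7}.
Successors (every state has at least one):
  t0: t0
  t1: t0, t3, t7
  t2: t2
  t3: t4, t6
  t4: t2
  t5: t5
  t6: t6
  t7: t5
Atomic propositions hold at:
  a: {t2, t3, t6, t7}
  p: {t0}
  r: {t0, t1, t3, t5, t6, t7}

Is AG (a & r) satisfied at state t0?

No

Sat(a & r) = {t3, t6, t7}
AG (a & r): greatest fixpoint, start Z0 = {t3, t6, t7}, keep only states in Sat with every successor in Z. Z1 = {t6}; fixed.
Sat(AG (a & r)) = {t6}
t0 ∉ Sat(AG (a & r)) = {t6}, so the formula does not hold at t0.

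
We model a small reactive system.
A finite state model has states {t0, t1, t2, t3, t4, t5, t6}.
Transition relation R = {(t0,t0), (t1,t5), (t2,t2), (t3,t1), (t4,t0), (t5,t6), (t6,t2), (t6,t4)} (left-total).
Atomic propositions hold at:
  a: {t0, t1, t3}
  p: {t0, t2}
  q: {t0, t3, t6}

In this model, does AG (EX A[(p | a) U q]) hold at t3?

No

Sat(p | a) = {t0, t1, t2, t3}
A[(p | a) U q]: least fixpoint, start Z0 = Sat(q) = {t0, t3, t6}, add states in Sat(p | a) with every successor in Z. Already a fixed point.
Sat(A[(p | a) U q]) = {t0, t3, t6}
Sat(EX A[(p | a) U q]) = {s : some successor in {t0, t3, t6}} = {t0, t4, t5}
AG (EX A[(p | a) U q]): greatest fixpoint, start Z0 = {t0, t4, t5}, keep only states in Sat with every successor in Z. Z1 = {t0, t4}; fixed.
Sat(AG (EX A[(p | a) U q])) = {t0, t4}
t3 ∉ Sat(AG (EX A[(p | a) U q])) = {t0, t4}, so the formula does not hold at t3.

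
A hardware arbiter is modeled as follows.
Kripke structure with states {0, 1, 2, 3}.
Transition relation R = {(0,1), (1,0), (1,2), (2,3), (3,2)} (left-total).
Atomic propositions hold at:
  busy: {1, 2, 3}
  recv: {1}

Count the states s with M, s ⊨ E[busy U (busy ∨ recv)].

Sat(busy ∨ recv) = {1, 2, 3}
E[busy U (busy ∨ recv)]: least fixpoint, start Z0 = Sat((busy ∨ recv)) = {1, 2, 3}, add states in Sat(busy) with some successor in Z. Already a fixed point.
Sat(E[busy U (busy ∨ recv)]) = {1, 2, 3}
|Sat(E[busy U (busy ∨ recv)])| = |{1, 2, 3}| = 3.

3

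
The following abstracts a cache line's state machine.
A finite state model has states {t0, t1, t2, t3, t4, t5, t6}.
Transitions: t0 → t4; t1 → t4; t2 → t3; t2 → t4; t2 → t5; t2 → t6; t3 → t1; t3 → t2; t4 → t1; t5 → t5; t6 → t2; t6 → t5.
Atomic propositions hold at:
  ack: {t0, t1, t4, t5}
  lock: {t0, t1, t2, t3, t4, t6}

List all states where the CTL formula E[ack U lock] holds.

{t0, t1, t2, t3, t4, t6}

E[ack U lock]: least fixpoint, start Z0 = Sat(lock) = {t0, t1, t2, t3, t4, t6}, add states in Sat(ack) with some successor in Z. Already a fixed point.
Sat(E[ack U lock]) = {t0, t1, t2, t3, t4, t6}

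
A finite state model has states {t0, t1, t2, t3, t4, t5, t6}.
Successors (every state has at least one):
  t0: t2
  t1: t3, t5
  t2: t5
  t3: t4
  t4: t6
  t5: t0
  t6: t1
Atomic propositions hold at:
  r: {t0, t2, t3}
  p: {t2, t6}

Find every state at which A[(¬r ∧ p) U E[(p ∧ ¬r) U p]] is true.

Sat(¬r) = {t1, t4, t5, t6}
Sat(¬r ∧ p) = {t6}
Sat(p ∧ ¬r) = {t6}
E[(p ∧ ¬r) U p]: least fixpoint, start Z0 = Sat(p) = {t2, t6}, add states in Sat(p ∧ ¬r) with some successor in Z. Already a fixed point.
Sat(E[(p ∧ ¬r) U p]) = {t2, t6}
A[(¬r ∧ p) U E[(p ∧ ¬r) U p]]: least fixpoint, start Z0 = Sat(E[(p ∧ ¬r) U p]) = {t2, t6}, add states in Sat(¬r ∧ p) with every successor in Z. Already a fixed point.
Sat(A[(¬r ∧ p) U E[(p ∧ ¬r) U p]]) = {t2, t6}

{t2, t6}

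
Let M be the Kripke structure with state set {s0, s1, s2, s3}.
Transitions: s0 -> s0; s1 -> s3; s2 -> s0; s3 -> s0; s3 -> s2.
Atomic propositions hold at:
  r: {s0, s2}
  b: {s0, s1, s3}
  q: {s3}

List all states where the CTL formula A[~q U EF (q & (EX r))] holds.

{s1, s3}

Sat(~q) = {s0, s1, s2}
Sat(EX r) = {s : some successor in {s0, s2}} = {s0, s2, s3}
Sat(q & (EX r)) = {s3}
EF (q & (EX r)): least fixpoint, start Z0 = {s3}, add states with some successor in Z. Z1 = {s1, s3}; fixed.
Sat(EF (q & (EX r))) = {s1, s3}
A[~q U EF (q & (EX r))]: least fixpoint, start Z0 = Sat(EF (q & (EX r))) = {s1, s3}, add states in Sat(~q) with every successor in Z. Already a fixed point.
Sat(A[~q U EF (q & (EX r))]) = {s1, s3}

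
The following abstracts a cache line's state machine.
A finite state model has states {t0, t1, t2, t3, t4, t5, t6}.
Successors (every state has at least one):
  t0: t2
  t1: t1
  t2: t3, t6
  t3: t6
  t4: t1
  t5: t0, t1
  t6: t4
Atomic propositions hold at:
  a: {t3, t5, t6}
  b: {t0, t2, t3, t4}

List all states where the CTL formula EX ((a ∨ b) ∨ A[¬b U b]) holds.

Sat(a ∨ b) = {t0, t2, t3, t4, t5, t6}
Sat(¬b) = {t1, t5, t6}
A[¬b U b]: least fixpoint, start Z0 = Sat(b) = {t0, t2, t3, t4}, add states in Sat(¬b) with every successor in Z. Z1 = {t0, t2, t3, t4, t6}; fixed.
Sat(A[¬b U b]) = {t0, t2, t3, t4, t6}
Sat((a ∨ b) ∨ A[¬b U b]) = {t0, t2, t3, t4, t5, t6}
Sat(EX ((a ∨ b) ∨ A[¬b U b])) = {s : some successor in {t0, t2, t3, t4, t5, t6}} = {t0, t2, t3, t5, t6}

{t0, t2, t3, t5, t6}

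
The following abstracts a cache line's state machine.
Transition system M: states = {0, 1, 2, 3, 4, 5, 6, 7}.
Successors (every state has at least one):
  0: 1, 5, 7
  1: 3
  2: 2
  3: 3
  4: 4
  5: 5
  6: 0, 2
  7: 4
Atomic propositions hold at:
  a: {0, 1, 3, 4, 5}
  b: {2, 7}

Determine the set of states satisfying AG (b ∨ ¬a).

{2}

Sat(¬a) = {2, 6, 7}
Sat(b ∨ ¬a) = {2, 6, 7}
AG (b ∨ ¬a): greatest fixpoint, start Z0 = {2, 6, 7}, keep only states in Sat with every successor in Z. Z1 = {2}; fixed.
Sat(AG (b ∨ ¬a)) = {2}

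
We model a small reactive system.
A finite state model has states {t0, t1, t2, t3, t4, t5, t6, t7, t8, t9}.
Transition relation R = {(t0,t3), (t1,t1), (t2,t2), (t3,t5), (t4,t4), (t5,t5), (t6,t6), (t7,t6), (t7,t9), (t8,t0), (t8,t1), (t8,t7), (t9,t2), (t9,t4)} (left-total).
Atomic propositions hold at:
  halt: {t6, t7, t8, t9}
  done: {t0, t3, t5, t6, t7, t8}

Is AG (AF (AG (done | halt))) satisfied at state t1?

Sat(done | halt) = {t0, t3, t5, t6, t7, t8, t9}
AG (done | halt): greatest fixpoint, start Z0 = {t0, t3, t5, t6, t7, t8, t9}, keep only states in Sat with every successor in Z. Z1 = {t0, t3, t5, t6, t7}; Z2 = {t0, t3, t5, t6}; fixed.
Sat(AG (done | halt)) = {t0, t3, t5, t6}
AF (AG (done | halt)): least fixpoint, start Z0 = {t0, t3, t5, t6}, add states with every successor in Z. Already a fixed point.
Sat(AF (AG (done | halt))) = {t0, t3, t5, t6}
AG (AF (AG (done | halt))): greatest fixpoint, start Z0 = {t0, t3, t5, t6}, keep only states in Sat with every successor in Z. Already a fixed point.
Sat(AG (AF (AG (done | halt)))) = {t0, t3, t5, t6}
t1 ∉ Sat(AG (AF (AG (done | halt)))) = {t0, t3, t5, t6}, so the formula does not hold at t1.

No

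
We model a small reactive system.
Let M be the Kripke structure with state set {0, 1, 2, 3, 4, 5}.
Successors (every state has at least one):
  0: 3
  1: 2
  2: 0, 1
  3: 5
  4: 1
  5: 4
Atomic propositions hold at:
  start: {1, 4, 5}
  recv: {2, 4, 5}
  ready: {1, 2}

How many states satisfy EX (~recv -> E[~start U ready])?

5

Sat(~recv) = {0, 1, 3}
Sat(~start) = {0, 2, 3}
E[~start U ready]: least fixpoint, start Z0 = Sat(ready) = {1, 2}, add states in Sat(~start) with some successor in Z. Already a fixed point.
Sat(E[~start U ready]) = {1, 2}
Sat(~recv -> E[~start U ready]) = {1, 2, 4, 5}
Sat(EX (~recv -> E[~start U ready])) = {s : some successor in {1, 2, 4, 5}} = {1, 2, 3, 4, 5}
|Sat(EX (~recv -> E[~start U ready]))| = |{1, 2, 3, 4, 5}| = 5.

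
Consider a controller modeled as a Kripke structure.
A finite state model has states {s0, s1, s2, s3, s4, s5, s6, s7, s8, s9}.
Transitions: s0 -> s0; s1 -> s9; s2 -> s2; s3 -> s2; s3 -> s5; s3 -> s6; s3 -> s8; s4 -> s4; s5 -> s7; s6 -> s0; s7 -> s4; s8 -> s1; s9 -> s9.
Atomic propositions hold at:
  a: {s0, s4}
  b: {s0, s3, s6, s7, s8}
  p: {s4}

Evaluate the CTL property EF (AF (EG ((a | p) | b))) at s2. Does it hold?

No

Sat(a | p) = {s0, s4}
Sat((a | p) | b) = {s0, s3, s4, s6, s7, s8}
EG ((a | p) | b): greatest fixpoint, start Z0 = {s0, s3, s4, s6, s7, s8}, keep only states in Sat with some successor in Z. Z1 = {s0, s3, s4, s6, s7}; fixed.
Sat(EG ((a | p) | b)) = {s0, s3, s4, s6, s7}
AF (EG ((a | p) | b)): least fixpoint, start Z0 = {s0, s3, s4, s6, s7}, add states with every successor in Z. Z1 = {s0, s3, s4, s5, s6, s7}; fixed.
Sat(AF (EG ((a | p) | b))) = {s0, s3, s4, s5, s6, s7}
EF (AF (EG ((a | p) | b))): least fixpoint, start Z0 = {s0, s3, s4, s5, s6, s7}, add states with some successor in Z. Already a fixed point.
Sat(EF (AF (EG ((a | p) | b)))) = {s0, s3, s4, s5, s6, s7}
s2 ∉ Sat(EF (AF (EG ((a | p) | b)))) = {s0, s3, s4, s5, s6, s7}, so the formula does not hold at s2.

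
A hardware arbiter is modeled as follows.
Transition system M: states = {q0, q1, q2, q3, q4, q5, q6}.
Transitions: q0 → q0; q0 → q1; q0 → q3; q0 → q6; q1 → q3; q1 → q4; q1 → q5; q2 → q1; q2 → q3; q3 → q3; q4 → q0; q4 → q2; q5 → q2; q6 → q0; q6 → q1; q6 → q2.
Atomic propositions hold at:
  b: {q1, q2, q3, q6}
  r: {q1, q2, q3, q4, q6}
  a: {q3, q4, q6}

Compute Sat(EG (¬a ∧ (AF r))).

Sat(¬a) = {q0, q1, q2, q5}
AF r: least fixpoint, start Z0 = {q1, q2, q3, q4, q6}, add states with every successor in Z. Z1 = {q1, q2, q3, q4, q5, q6}; fixed.
Sat(AF r) = {q1, q2, q3, q4, q5, q6}
Sat(¬a ∧ (AF r)) = {q1, q2, q5}
EG (¬a ∧ (AF r)): greatest fixpoint, start Z0 = {q1, q2, q5}, keep only states in Sat with some successor in Z. Already a fixed point.
Sat(EG (¬a ∧ (AF r))) = {q1, q2, q5}

{q1, q2, q5}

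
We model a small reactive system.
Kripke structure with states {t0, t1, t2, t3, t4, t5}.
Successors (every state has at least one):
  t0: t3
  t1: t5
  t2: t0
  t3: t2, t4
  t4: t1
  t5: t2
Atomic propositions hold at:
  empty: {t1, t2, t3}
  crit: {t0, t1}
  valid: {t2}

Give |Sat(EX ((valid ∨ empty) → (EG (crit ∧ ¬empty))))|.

3

Sat(valid ∨ empty) = {t1, t2, t3}
Sat(¬empty) = {t0, t4, t5}
Sat(crit ∧ ¬empty) = {t0}
EG (crit ∧ ¬empty): greatest fixpoint, start Z0 = {t0}, keep only states in Sat with some successor in Z. Z1 = ∅; fixed.
Sat(EG (crit ∧ ¬empty)) = ∅
Sat((valid ∨ empty) → (EG (crit ∧ ¬empty))) = {t0, t4, t5}
Sat(EX ((valid ∨ empty) → (EG (crit ∧ ¬empty)))) = {s : some successor in {t0, t4, t5}} = {t1, t2, t3}
|Sat(EX ((valid ∨ empty) → (EG (crit ∧ ¬empty))))| = |{t1, t2, t3}| = 3.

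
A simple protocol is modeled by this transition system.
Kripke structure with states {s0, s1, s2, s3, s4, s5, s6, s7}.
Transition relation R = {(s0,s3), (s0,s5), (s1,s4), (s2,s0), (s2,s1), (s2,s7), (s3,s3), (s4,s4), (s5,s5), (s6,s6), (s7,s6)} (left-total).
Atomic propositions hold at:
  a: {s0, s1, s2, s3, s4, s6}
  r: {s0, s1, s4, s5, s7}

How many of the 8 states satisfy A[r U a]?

A[r U a]: least fixpoint, start Z0 = Sat(a) = {s0, s1, s2, s3, s4, s6}, add states in Sat(r) with every successor in Z. Z1 = {s0, s1, s2, s3, s4, s6, s7}; fixed.
Sat(A[r U a]) = {s0, s1, s2, s3, s4, s6, s7}
|Sat(A[r U a])| = |{s0, s1, s2, s3, s4, s6, s7}| = 7.

7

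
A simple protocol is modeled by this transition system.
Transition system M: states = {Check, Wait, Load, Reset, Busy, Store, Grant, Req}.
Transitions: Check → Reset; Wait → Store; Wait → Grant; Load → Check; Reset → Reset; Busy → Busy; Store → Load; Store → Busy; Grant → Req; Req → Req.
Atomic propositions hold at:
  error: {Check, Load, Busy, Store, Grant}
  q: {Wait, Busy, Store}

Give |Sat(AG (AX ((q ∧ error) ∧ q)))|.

Sat(q ∧ error) = {Busy, Store}
Sat((q ∧ error) ∧ q) = {Busy, Store}
Sat(AX ((q ∧ error) ∧ q)) = {s : every successor in {Busy, Store}} = {Busy}
AG (AX ((q ∧ error) ∧ q)): greatest fixpoint, start Z0 = {Busy}, keep only states in Sat with every successor in Z. Already a fixed point.
Sat(AG (AX ((q ∧ error) ∧ q))) = {Busy}
|Sat(AG (AX ((q ∧ error) ∧ q)))| = |{Busy}| = 1.

1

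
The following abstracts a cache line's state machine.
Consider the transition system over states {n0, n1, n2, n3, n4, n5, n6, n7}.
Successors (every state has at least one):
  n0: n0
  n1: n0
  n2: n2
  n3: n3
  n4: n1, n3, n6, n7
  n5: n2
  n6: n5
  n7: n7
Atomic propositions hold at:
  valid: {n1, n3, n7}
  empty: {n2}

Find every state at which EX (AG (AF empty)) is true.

AF empty: least fixpoint, start Z0 = {n2}, add states with every successor in Z. Z1 = {n2, n5}; Z2 = {n2, n5, n6}; fixed.
Sat(AF empty) = {n2, n5, n6}
AG (AF empty): greatest fixpoint, start Z0 = {n2, n5, n6}, keep only states in Sat with every successor in Z. Already a fixed point.
Sat(AG (AF empty)) = {n2, n5, n6}
Sat(EX (AG (AF empty))) = {s : some successor in {n2, n5, n6}} = {n2, n4, n5, n6}

{n2, n4, n5, n6}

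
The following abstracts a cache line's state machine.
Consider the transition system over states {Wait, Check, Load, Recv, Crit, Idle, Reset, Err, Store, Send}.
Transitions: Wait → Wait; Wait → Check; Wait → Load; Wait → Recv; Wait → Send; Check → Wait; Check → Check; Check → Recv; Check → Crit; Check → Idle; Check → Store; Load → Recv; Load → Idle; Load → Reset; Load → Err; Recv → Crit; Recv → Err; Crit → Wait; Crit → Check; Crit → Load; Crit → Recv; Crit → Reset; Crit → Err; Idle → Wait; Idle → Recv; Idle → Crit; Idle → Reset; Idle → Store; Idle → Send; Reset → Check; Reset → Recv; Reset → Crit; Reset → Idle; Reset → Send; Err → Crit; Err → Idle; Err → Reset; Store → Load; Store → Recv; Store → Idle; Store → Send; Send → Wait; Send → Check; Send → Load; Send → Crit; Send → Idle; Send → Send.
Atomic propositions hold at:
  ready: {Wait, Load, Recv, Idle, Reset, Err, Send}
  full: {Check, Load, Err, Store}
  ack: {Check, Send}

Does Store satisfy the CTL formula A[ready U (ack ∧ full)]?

No

Sat(ack ∧ full) = {Check}
A[ready U (ack ∧ full)]: least fixpoint, start Z0 = Sat((ack ∧ full)) = {Check}, add states in Sat(ready) with every successor in Z. Already a fixed point.
Sat(A[ready U (ack ∧ full)]) = {Check}
Store ∉ Sat(A[ready U (ack ∧ full)]) = {Check}, so the formula does not hold at Store.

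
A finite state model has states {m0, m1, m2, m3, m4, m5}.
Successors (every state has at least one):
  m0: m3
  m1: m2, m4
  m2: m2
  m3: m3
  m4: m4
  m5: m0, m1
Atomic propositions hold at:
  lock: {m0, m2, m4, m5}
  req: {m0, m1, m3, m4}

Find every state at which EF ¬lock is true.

{m0, m1, m3, m5}

Sat(¬lock) = {m1, m3}
EF ¬lock: least fixpoint, start Z0 = {m1, m3}, add states with some successor in Z. Z1 = {m0, m1, m3, m5}; fixed.
Sat(EF ¬lock) = {m0, m1, m3, m5}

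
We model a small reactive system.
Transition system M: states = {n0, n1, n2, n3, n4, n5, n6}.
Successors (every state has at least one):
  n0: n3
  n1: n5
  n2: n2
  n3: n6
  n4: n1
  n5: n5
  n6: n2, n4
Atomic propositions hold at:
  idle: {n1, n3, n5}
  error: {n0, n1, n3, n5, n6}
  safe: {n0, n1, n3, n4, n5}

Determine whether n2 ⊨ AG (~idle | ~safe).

Sat(~idle) = {n0, n2, n4, n6}
Sat(~safe) = {n2, n6}
Sat(~idle | ~safe) = {n0, n2, n4, n6}
AG (~idle | ~safe): greatest fixpoint, start Z0 = {n0, n2, n4, n6}, keep only states in Sat with every successor in Z. Z1 = {n2, n6}; Z2 = {n2}; fixed.
Sat(AG (~idle | ~safe)) = {n2}
n2 ∈ Sat(AG (~idle | ~safe)) = {n2}, so the formula holds at n2.

Yes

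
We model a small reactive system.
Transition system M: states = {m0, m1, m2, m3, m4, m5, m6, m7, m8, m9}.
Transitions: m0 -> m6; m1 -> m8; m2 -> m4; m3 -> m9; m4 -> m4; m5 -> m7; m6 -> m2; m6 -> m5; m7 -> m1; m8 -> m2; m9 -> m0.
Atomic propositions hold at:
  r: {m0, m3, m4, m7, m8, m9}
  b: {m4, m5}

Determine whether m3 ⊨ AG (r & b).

No

Sat(r & b) = {m4}
AG (r & b): greatest fixpoint, start Z0 = {m4}, keep only states in Sat with every successor in Z. Already a fixed point.
Sat(AG (r & b)) = {m4}
m3 ∉ Sat(AG (r & b)) = {m4}, so the formula does not hold at m3.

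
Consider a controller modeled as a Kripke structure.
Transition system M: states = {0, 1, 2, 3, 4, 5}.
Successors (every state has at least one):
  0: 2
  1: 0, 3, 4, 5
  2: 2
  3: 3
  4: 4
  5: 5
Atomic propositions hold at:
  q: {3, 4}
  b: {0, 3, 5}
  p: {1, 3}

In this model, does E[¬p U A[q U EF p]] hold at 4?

No

Sat(¬p) = {0, 2, 4, 5}
EF p: least fixpoint, start Z0 = {1, 3}, add states with some successor in Z. Already a fixed point.
Sat(EF p) = {1, 3}
A[q U EF p]: least fixpoint, start Z0 = Sat(EF p) = {1, 3}, add states in Sat(q) with every successor in Z. Already a fixed point.
Sat(A[q U EF p]) = {1, 3}
E[¬p U A[q U EF p]]: least fixpoint, start Z0 = Sat(A[q U EF p]) = {1, 3}, add states in Sat(¬p) with some successor in Z. Already a fixed point.
Sat(E[¬p U A[q U EF p]]) = {1, 3}
4 ∉ Sat(E[¬p U A[q U EF p]]) = {1, 3}, so the formula does not hold at 4.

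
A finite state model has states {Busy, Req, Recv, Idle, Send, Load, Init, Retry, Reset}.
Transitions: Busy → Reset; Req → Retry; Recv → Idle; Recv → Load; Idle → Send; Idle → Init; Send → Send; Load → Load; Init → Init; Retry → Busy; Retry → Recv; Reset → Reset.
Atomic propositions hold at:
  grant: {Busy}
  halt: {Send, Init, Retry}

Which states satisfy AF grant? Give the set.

AF grant: least fixpoint, start Z0 = {Busy}, add states with every successor in Z. Already a fixed point.
Sat(AF grant) = {Busy}

{Busy}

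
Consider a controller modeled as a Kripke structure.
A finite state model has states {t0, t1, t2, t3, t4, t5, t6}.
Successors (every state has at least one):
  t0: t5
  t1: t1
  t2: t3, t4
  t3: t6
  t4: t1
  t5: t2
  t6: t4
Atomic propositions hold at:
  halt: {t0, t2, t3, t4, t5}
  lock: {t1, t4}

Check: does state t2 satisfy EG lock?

No

EG lock: greatest fixpoint, start Z0 = {t1, t4}, keep only states in Sat with some successor in Z. Already a fixed point.
Sat(EG lock) = {t1, t4}
t2 ∉ Sat(EG lock) = {t1, t4}, so the formula does not hold at t2.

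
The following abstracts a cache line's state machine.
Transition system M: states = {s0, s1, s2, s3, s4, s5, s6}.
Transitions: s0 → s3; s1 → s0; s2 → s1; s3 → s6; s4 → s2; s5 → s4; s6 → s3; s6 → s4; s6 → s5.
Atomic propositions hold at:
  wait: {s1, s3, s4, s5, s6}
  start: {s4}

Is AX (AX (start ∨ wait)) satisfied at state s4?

Yes

Sat(start ∨ wait) = {s1, s3, s4, s5, s6}
Sat(AX (start ∨ wait)) = {s : every successor in {s1, s3, s4, s5, s6}} = {s0, s2, s3, s5, s6}
Sat(AX (AX (start ∨ wait))) = {s : every successor in {s0, s2, s3, s5, s6}} = {s0, s1, s3, s4}
s4 ∈ Sat(AX (AX (start ∨ wait))) = {s0, s1, s3, s4}, so the formula holds at s4.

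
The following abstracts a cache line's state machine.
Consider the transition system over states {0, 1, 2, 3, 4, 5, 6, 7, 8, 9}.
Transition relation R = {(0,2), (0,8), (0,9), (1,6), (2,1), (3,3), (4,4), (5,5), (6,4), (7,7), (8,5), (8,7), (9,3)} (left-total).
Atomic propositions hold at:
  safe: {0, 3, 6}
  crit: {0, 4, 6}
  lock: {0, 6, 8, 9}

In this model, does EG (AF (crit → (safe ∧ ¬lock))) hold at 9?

Yes

Sat(¬lock) = {1, 2, 3, 4, 5, 7}
Sat(safe ∧ ¬lock) = {3}
Sat(crit → (safe ∧ ¬lock)) = {1, 2, 3, 5, 7, 8, 9}
AF (crit → (safe ∧ ¬lock)): least fixpoint, start Z0 = {1, 2, 3, 5, 7, 8, 9}, add states with every successor in Z. Z1 = {0, 1, 2, 3, 5, 7, 8, 9}; fixed.
Sat(AF (crit → (safe ∧ ¬lock))) = {0, 1, 2, 3, 5, 7, 8, 9}
EG (AF (crit → (safe ∧ ¬lock))): greatest fixpoint, start Z0 = {0, 1, 2, 3, 5, 7, 8, 9}, keep only states in Sat with some successor in Z. Z1 = {0, 2, 3, 5, 7, 8, 9}; Z2 = {0, 3, 5, 7, 8, 9}; fixed.
Sat(EG (AF (crit → (safe ∧ ¬lock)))) = {0, 3, 5, 7, 8, 9}
9 ∈ Sat(EG (AF (crit → (safe ∧ ¬lock)))) = {0, 3, 5, 7, 8, 9}, so the formula holds at 9.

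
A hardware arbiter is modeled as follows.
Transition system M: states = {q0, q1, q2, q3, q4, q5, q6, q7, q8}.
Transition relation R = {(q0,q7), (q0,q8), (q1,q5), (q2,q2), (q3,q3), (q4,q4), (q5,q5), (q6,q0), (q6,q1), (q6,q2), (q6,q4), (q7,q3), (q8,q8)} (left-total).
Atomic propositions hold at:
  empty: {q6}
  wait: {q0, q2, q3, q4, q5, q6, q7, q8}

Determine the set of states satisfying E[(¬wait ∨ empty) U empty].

Sat(¬wait) = {q1}
Sat(¬wait ∨ empty) = {q1, q6}
E[(¬wait ∨ empty) U empty]: least fixpoint, start Z0 = Sat(empty) = {q6}, add states in Sat(¬wait ∨ empty) with some successor in Z. Already a fixed point.
Sat(E[(¬wait ∨ empty) U empty]) = {q6}

{q6}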